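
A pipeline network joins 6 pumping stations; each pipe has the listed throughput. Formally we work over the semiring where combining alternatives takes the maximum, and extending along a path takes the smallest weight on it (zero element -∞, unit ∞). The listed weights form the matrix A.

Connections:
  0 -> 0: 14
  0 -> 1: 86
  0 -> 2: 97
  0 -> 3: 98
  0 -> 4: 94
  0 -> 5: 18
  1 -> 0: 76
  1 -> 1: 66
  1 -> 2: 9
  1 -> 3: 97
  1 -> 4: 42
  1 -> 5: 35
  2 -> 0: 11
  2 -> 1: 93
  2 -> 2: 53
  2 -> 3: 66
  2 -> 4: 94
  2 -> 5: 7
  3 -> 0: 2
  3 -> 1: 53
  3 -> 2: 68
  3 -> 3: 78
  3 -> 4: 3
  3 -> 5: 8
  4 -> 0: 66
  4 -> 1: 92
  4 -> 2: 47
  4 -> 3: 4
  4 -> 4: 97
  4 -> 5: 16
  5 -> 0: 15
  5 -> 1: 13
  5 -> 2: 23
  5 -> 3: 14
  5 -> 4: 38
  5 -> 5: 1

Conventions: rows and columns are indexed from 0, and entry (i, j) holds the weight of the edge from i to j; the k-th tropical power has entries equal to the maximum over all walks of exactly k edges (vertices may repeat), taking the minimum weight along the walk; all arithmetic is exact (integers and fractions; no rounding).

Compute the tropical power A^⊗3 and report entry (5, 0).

A^⊗2:
  [76, 93, 68, 86, 94, 35]
  [66, 76, 76, 78, 76, 35]
  [76, 92, 66, 93, 94, 35]
  [53, 68, 68, 78, 68, 35]
  [76, 92, 66, 92, 97, 35]
  [38, 38, 38, 23, 38, 16]
A^⊗3:
  [76, 92, 76, 93, 94, 35]
  [76, 76, 68, 78, 76, 35]
  [76, 92, 76, 92, 94, 35]
  [68, 68, 68, 78, 68, 35]
  [76, 92, 76, 92, 97, 35]
  [38, 38, 38, 38, 38, 35]
Key observation: the optimum is the walk 5->4->1->0, with weight 38 min 92 min 76 = 38.
Optimal value attained by: walk 5->4->1->0.
Answer: (A^⊗3)[5][0] = 38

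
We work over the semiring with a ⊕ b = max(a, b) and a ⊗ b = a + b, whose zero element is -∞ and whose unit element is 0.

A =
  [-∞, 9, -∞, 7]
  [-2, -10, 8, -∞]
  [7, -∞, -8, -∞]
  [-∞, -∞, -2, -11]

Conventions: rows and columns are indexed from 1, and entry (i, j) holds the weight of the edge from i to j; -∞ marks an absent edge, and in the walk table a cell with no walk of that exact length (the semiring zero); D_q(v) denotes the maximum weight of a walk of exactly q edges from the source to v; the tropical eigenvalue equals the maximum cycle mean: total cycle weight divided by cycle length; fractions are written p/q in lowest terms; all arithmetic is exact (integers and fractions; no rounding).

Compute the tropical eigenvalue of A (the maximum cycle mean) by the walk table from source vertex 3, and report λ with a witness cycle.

q=0: [-∞, -∞, 0, -∞]
q=1: [7, -∞, -8, -∞]
q=2: [-1, 16, -16, 14]
q=3: [14, 8, 24, 6]
q=4: [31, 23, 16, 21]
Optimal cycle mean attained by: cycle 1->2->3->1, total 9 + 8 + 7, length 3.
Answer: λ = 8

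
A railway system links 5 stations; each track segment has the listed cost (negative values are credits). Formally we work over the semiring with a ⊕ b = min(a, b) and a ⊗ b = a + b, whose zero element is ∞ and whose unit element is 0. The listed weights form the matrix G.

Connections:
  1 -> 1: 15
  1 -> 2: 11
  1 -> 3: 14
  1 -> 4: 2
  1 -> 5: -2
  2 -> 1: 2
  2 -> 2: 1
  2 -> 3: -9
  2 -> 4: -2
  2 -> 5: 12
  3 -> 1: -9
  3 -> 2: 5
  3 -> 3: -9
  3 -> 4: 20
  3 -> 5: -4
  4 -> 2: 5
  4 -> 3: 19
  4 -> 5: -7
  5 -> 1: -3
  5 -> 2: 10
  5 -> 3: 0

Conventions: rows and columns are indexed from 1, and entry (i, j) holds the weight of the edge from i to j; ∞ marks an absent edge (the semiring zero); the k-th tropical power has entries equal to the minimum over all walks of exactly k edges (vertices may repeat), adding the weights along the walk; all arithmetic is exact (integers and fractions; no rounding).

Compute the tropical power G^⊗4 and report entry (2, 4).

G^⊗2:
  [-5, 7, -2, 9, -5]
  [-18, -4, -18, -1, -13]
  [-18, -4, -18, -7, -13]
  [-10, 3, -7, 3, 15]
  [-9, 5, -9, -1, -5]
G^⊗3:
  [-11, 3, -11, -3, -7]
  [-27, -13, -27, -16, -22]
  [-27, -13, -27, -16, -22]
  [-16, -2, -16, -8, -12]
  [-18, -4, -18, -7, -13]
G^⊗4:
  [-20, -6, -20, -9, -15]
  [-36, -22, -36, -25, -31]
  [-36, -22, -36, -25, -31]
  [-25, -11, -25, -14, -20]
  [-27, -13, -27, -16, -22]
Key observation: the optimum is the walk 2->3->3->1->4, with weight (-9) + (-9) + (-9) + 2 = -25.
Optimal value attained by: walk 2->3->3->1->4.
Answer: (G^⊗4)[2][4] = -25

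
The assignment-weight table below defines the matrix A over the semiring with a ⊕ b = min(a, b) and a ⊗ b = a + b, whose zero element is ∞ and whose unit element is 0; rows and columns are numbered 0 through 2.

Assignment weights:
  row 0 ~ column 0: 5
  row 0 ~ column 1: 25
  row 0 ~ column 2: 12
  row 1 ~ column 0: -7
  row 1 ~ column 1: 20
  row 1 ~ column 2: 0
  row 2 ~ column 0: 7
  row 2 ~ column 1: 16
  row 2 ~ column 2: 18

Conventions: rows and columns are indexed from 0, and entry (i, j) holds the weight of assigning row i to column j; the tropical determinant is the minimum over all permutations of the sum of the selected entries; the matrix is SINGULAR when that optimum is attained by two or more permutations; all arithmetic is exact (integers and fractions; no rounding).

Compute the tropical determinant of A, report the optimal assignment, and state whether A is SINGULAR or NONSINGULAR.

σ = (0, 1, 2): 5 + 20 + 18 = 43
σ = (0, 2, 1): 5 + 0 + 16 = 21
σ = (1, 0, 2): 25 + (-7) + 18 = 36
σ = (1, 2, 0): 25 + 0 + 7 = 32
σ = (2, 0, 1): 12 + (-7) + 16 = 21
σ = (2, 1, 0): 12 + 20 + 7 = 39
Optimal value attained by: σ = (0, 2, 1).
Answer: det⊕(A) = 21; verdict: SINGULAR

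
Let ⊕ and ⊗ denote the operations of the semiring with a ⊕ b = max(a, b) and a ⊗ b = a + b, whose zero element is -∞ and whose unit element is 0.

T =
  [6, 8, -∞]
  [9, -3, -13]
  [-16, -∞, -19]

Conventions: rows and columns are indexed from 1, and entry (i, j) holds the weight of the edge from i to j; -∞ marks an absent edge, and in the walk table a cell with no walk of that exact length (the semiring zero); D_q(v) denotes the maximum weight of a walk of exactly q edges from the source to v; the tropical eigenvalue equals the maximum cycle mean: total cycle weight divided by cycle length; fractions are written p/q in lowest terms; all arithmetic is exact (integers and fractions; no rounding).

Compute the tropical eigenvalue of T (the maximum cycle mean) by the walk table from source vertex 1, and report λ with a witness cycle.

q=0: [0, -∞, -∞]
q=1: [6, 8, -∞]
q=2: [17, 14, -5]
q=3: [23, 25, 1]
Optimal cycle mean attained by: cycle 1->2->1, total 8 + 9, length 2.
Answer: λ = 17/2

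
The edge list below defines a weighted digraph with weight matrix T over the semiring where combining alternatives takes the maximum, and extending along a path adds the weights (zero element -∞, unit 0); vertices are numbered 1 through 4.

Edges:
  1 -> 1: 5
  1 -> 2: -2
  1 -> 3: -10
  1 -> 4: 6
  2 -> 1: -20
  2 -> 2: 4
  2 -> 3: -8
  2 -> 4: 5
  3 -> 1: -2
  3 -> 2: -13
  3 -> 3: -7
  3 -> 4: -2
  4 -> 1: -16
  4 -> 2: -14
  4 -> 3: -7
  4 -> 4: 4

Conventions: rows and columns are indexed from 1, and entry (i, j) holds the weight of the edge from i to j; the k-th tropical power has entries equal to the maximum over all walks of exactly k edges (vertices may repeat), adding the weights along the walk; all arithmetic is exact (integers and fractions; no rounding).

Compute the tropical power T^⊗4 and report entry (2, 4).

T^⊗2:
  [10, 3, -1, 11]
  [-10, 8, -2, 9]
  [3, -4, -9, 4]
  [-9, -10, -3, 8]
T^⊗3:
  [15, 8, 4, 16]
  [-4, 12, 2, 13]
  [8, 1, -3, 9]
  [-4, -6, 1, 12]
T^⊗4:
  [20, 13, 9, 21]
  [1, 16, 6, 17]
  [13, 6, 2, 14]
  [1, -2, 5, 16]
Key observation: the optimum is the walk 2->2->2->2->4, with weight 4 + 4 + 4 + 5 = 17.
Optimal value attained by: walk 2->2->2->2->4.
Answer: (T^⊗4)[2][4] = 17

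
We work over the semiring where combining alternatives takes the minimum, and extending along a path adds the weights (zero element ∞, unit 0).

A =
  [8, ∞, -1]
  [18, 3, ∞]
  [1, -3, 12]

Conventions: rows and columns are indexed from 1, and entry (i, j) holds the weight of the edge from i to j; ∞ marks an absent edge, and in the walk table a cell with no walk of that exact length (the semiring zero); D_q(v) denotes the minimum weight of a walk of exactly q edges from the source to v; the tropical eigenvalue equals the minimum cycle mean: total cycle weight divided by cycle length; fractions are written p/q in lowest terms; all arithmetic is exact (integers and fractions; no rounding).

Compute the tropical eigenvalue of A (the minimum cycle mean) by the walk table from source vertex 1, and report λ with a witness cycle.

q=0: [0, ∞, ∞]
q=1: [8, ∞, -1]
q=2: [0, -4, 7]
q=3: [8, -1, -1]
Optimal cycle mean attained by: cycle 1->3->1, total (-1) + 1, length 2.
Answer: λ = 0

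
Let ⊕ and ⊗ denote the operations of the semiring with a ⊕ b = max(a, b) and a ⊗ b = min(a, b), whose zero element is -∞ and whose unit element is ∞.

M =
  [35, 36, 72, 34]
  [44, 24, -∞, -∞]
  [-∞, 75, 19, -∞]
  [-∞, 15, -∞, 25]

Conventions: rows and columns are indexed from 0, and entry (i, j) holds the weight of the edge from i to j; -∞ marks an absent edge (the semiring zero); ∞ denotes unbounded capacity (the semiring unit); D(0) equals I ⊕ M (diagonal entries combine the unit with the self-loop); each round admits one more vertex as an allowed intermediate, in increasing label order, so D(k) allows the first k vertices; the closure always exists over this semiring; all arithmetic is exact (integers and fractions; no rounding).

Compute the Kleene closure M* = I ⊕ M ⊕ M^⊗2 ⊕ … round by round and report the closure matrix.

D(0):
  [∞, 36, 72, 34]
  [44, ∞, -∞, -∞]
  [-∞, 75, ∞, -∞]
  [-∞, 15, -∞, ∞]
D(1):
  [∞, 36, 72, 34]
  [44, ∞, 44, 34]
  [-∞, 75, ∞, -∞]
  [-∞, 15, -∞, ∞]
D(2):
  [∞, 36, 72, 34]
  [44, ∞, 44, 34]
  [44, 75, ∞, 34]
  [15, 15, 15, ∞]
D(3):
  [∞, 72, 72, 34]
  [44, ∞, 44, 34]
  [44, 75, ∞, 34]
  [15, 15, 15, ∞]
D(4):
  [∞, 72, 72, 34]
  [44, ∞, 44, 34]
  [44, 75, ∞, 34]
  [15, 15, 15, ∞]
Answer: M* = [[∞, 72, 72, 34], [44, ∞, 44, 34], [44, 75, ∞, 34], [15, 15, 15, ∞]]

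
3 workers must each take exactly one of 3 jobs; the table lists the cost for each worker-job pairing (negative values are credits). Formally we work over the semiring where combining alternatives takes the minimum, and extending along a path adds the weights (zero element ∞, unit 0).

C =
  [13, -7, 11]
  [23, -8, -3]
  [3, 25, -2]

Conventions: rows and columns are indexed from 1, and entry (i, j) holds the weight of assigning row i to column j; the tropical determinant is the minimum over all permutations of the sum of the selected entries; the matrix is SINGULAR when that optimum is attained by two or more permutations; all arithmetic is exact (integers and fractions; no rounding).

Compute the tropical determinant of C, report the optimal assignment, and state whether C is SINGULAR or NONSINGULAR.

σ = (1, 2, 3): 13 + (-8) + (-2) = 3
σ = (1, 3, 2): 13 + (-3) + 25 = 35
σ = (2, 1, 3): (-7) + 23 + (-2) = 14
σ = (2, 3, 1): (-7) + (-3) + 3 = -7
σ = (3, 1, 2): 11 + 23 + 25 = 59
σ = (3, 2, 1): 11 + (-8) + 3 = 6
Optimal value attained by: σ = (2, 3, 1).
Answer: det⊕(C) = -7; verdict: NONSINGULAR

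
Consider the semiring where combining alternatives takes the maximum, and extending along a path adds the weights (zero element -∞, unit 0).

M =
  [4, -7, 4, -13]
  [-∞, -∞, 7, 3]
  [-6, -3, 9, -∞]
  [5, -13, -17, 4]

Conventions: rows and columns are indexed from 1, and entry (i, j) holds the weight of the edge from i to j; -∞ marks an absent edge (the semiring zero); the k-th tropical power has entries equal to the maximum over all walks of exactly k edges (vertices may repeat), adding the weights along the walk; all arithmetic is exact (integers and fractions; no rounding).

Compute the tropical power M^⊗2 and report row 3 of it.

M^⊗2:
  [8, 1, 13, -4]
  [8, 4, 16, 7]
  [3, 6, 18, 0]
  [9, -2, 9, 8]
Answer: row 3 of M^⊗2 = [3, 6, 18, 0]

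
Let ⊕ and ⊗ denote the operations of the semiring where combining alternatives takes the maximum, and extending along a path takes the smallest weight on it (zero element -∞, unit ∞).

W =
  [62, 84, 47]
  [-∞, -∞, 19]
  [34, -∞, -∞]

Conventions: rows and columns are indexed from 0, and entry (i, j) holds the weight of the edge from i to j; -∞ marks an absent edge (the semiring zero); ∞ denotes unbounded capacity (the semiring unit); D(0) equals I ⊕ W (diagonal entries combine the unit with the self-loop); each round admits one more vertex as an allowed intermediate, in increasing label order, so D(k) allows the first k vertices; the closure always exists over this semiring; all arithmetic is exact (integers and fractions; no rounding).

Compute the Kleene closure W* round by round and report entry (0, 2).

D(0):
  [∞, 84, 47]
  [-∞, ∞, 19]
  [34, -∞, ∞]
D(1):
  [∞, 84, 47]
  [-∞, ∞, 19]
  [34, 34, ∞]
D(2):
  [∞, 84, 47]
  [-∞, ∞, 19]
  [34, 34, ∞]
D(3):
  [∞, 84, 47]
  [19, ∞, 19]
  [34, 34, ∞]
Answer: W*[0][2] = 47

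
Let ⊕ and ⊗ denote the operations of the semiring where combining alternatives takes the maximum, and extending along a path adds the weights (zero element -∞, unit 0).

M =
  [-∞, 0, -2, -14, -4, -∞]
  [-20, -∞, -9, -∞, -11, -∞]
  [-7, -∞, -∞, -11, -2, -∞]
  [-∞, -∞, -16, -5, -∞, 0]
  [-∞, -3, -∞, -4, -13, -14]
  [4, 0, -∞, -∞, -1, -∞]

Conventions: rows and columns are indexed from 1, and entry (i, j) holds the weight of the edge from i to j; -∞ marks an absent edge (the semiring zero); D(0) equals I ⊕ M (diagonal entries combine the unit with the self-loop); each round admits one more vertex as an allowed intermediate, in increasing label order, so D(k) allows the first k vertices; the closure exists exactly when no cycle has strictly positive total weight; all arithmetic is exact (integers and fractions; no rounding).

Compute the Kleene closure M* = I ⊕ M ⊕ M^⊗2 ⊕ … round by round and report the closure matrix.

D(0):
  [0, 0, -2, -14, -4, -∞]
  [-20, 0, -9, -∞, -11, -∞]
  [-7, -∞, 0, -11, -2, -∞]
  [-∞, -∞, -16, 0, -∞, 0]
  [-∞, -3, -∞, -4, 0, -14]
  [4, 0, -∞, -∞, -1, 0]
D(1):
  [0, 0, -2, -14, -4, -∞]
  [-20, 0, -9, -34, -11, -∞]
  [-7, -7, 0, -11, -2, -∞]
  [-∞, -∞, -16, 0, -∞, 0]
  [-∞, -3, -∞, -4, 0, -14]
  [4, 4, 2, -10, 0, 0]
D(2):
  [0, 0, -2, -14, -4, -∞]
  [-20, 0, -9, -34, -11, -∞]
  [-7, -7, 0, -11, -2, -∞]
  [-∞, -∞, -16, 0, -∞, 0]
  [-23, -3, -12, -4, 0, -14]
  [4, 4, 2, -10, 0, 0]
D(3):
  [0, 0, -2, -13, -4, -∞]
  [-16, 0, -9, -20, -11, -∞]
  [-7, -7, 0, -11, -2, -∞]
  [-23, -23, -16, 0, -18, 0]
  [-19, -3, -12, -4, 0, -14]
  [4, 4, 2, -9, 0, 0]
D(4):
  [0, 0, -2, -13, -4, -13]
  [-16, 0, -9, -20, -11, -20]
  [-7, -7, 0, -11, -2, -11]
  [-23, -23, -16, 0, -18, 0]
  [-19, -3, -12, -4, 0, -4]
  [4, 4, 2, -9, 0, 0]
D(5):
  [0, 0, -2, -8, -4, -8]
  [-16, 0, -9, -15, -11, -15]
  [-7, -5, 0, -6, -2, -6]
  [-23, -21, -16, 0, -18, 0]
  [-19, -3, -12, -4, 0, -4]
  [4, 4, 2, -4, 0, 0]
D(6):
  [0, 0, -2, -8, -4, -8]
  [-11, 0, -9, -15, -11, -15]
  [-2, -2, 0, -6, -2, -6]
  [4, 4, 2, 0, 0, 0]
  [0, 0, -2, -4, 0, -4]
  [4, 4, 2, -4, 0, 0]
Answer: M* = [[0, 0, -2, -8, -4, -8], [-11, 0, -9, -15, -11, -15], [-2, -2, 0, -6, -2, -6], [4, 4, 2, 0, 0, 0], [0, 0, -2, -4, 0, -4], [4, 4, 2, -4, 0, 0]]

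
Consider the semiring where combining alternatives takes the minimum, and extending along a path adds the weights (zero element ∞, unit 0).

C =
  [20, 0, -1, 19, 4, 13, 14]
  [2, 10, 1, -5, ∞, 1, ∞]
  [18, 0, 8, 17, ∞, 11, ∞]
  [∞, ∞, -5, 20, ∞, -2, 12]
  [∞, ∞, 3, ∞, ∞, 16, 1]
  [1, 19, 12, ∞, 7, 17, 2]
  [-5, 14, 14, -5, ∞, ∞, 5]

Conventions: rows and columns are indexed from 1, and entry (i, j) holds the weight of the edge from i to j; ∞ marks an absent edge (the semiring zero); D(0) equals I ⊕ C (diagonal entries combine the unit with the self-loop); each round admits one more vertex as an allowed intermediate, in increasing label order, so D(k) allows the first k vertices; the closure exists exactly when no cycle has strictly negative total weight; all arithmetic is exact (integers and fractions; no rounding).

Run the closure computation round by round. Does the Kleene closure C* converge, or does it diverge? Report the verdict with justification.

D(0):
  [0, 0, -1, 19, 4, 13, 14]
  [2, 0, 1, -5, ∞, 1, ∞]
  [18, 0, 0, 17, ∞, 11, ∞]
  [∞, ∞, -5, 0, ∞, -2, 12]
  [∞, ∞, 3, ∞, 0, 16, 1]
  [1, 19, 12, ∞, 7, 0, 2]
  [-5, 14, 14, -5, ∞, ∞, 0]
D(1):
  [0, 0, -1, 19, 4, 13, 14]
  [2, 0, 1, -5, 6, 1, 16]
  [18, 0, 0, 17, 22, 11, 32]
  [∞, ∞, -5, 0, ∞, -2, 12]
  [∞, ∞, 3, ∞, 0, 16, 1]
  [1, 1, 0, 20, 5, 0, 2]
  [-5, -5, -6, -5, -1, 8, 0]
D(2):
  [0, 0, -1, -5, 4, 1, 14]
  [2, 0, 1, -5, 6, 1, 16]
  [2, 0, 0, -5, 6, 1, 16]
  [∞, ∞, -5, 0, ∞, -2, 12]
  [∞, ∞, 3, ∞, 0, 16, 1]
  [1, 1, 0, -4, 5, 0, 2]
  [-5, -5, -6, -10, -1, -4, 0]
Detection: at round 3, diagonal entry (4, 4) turns strictly negative.
Key observation: the cycle 4->3->2->4 has total weight (-5) + 0 + (-5), which is strictly negative.
Answer: DIVERGES — negative cycle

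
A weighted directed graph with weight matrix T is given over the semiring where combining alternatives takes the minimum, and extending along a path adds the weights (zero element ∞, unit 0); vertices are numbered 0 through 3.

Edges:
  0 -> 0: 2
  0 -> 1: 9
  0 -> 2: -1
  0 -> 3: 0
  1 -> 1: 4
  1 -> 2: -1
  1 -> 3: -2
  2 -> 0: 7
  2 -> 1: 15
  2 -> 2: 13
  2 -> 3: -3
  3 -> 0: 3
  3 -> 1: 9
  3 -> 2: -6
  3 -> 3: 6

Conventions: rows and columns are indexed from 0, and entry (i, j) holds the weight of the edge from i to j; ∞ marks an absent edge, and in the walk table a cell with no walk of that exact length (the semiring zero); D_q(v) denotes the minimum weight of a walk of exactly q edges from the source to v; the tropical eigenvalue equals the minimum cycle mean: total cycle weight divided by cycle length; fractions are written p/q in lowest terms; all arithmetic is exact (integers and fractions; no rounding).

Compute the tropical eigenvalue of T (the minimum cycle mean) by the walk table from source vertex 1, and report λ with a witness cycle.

q=0: [∞, 0, ∞, ∞]
q=1: [∞, 4, -1, -2]
q=2: [1, 7, -8, -4]
q=3: [-1, 5, -10, -11]
q=4: [-8, -2, -17, -13]
Optimal cycle mean attained by: cycle 2->3->2, total (-3) + (-6), length 2.
Answer: λ = -9/2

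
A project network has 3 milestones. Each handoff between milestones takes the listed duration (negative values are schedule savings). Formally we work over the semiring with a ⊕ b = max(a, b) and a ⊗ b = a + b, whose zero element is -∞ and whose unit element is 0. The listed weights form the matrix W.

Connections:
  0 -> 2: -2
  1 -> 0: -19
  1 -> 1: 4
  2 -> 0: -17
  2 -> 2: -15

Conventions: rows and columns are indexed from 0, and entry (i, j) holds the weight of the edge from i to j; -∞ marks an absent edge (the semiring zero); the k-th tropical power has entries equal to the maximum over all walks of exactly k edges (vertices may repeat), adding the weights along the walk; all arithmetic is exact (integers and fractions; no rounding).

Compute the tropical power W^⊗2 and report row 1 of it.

W^⊗2:
  [-19, -∞, -17]
  [-15, 8, -21]
  [-32, -∞, -19]
Answer: row 1 of W^⊗2 = [-15, 8, -21]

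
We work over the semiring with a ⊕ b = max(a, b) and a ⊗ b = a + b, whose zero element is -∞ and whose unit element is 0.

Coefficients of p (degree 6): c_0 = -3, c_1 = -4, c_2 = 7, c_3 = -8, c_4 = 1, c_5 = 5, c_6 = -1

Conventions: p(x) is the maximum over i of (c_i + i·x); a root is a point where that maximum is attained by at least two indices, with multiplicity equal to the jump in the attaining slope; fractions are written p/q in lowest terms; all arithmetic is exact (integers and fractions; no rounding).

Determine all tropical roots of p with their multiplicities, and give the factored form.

hull edge (i=0, c=-3) to (i=2, c=7): slope 5, span 2
hull edge (i=2, c=7) to (i=5, c=5): slope -2/3, span 3
hull edge (i=5, c=5) to (i=6, c=-1): slope -6, span 1
Factored form: p(x) = -1 ⊗ (x ⊕ (-5)) ⊗ (x ⊕ (-5)) ⊗ (x ⊕ 2/3) ⊗ (x ⊕ 2/3) ⊗ (x ⊕ 2/3) ⊗ (x ⊕ 6)
Answer: roots = -5 (mult 2), 2/3 (mult 3), 6 (mult 1)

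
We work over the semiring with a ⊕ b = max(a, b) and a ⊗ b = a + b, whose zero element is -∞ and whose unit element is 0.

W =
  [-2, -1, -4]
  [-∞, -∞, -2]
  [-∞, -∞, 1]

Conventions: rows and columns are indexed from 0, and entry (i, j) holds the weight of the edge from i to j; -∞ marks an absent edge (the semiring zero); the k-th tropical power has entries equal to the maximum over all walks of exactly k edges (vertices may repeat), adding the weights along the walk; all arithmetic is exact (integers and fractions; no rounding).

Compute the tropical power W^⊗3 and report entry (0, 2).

W^⊗2:
  [-4, -3, -3]
  [-∞, -∞, -1]
  [-∞, -∞, 2]
W^⊗3:
  [-6, -5, -2]
  [-∞, -∞, 0]
  [-∞, -∞, 3]
Key observation: the optimum is the walk 0->1->2->2, with weight (-1) + (-2) + 1 = -2.
Optimal value attained by: walk 0->1->2->2.
Answer: (W^⊗3)[0][2] = -2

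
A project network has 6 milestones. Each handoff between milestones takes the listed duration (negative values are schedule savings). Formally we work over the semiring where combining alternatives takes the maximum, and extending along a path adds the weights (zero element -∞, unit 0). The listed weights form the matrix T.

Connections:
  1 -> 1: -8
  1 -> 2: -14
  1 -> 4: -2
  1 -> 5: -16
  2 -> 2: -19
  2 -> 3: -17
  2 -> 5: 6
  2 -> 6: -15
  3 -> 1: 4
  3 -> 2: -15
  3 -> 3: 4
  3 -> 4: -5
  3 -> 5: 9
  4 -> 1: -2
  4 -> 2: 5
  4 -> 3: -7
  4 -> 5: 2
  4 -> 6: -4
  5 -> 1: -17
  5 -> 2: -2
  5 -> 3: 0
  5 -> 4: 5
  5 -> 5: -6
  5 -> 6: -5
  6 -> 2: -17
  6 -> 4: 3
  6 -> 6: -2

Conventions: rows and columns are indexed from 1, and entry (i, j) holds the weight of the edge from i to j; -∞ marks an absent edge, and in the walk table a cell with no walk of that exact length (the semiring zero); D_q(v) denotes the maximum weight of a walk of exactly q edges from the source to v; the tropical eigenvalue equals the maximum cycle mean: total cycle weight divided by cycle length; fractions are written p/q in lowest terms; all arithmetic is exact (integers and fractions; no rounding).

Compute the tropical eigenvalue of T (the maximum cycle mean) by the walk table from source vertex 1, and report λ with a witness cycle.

q=0: [0, -∞, -∞, -∞, -∞, -∞]
q=1: [-8, -14, -∞, -2, -16, -∞]
q=2: [-4, 3, -9, -10, 0, -6]
q=3: [-5, -2, 0, 5, 9, -5]
q=4: [4, 10, 9, 14, 9, 4]
q=5: [13, 19, 13, 14, 18, 10]
q=6: [17, 19, 18, 23, 25, 13]
Optimal cycle mean attained by: cycle 2->5->4->2, total 6 + 5 + 5, length 3.
Answer: λ = 16/3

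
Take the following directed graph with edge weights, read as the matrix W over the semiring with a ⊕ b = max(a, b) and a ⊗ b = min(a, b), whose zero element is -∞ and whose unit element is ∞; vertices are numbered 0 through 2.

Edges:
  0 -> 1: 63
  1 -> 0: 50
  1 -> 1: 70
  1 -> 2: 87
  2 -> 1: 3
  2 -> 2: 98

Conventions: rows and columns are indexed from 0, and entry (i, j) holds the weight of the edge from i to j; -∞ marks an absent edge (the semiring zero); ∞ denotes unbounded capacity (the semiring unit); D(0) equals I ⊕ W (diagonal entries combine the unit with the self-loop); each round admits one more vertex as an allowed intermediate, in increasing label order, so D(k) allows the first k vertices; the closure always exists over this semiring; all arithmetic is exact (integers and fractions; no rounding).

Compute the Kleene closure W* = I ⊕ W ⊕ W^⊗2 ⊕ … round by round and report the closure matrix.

D(0):
  [∞, 63, -∞]
  [50, ∞, 87]
  [-∞, 3, ∞]
D(1):
  [∞, 63, -∞]
  [50, ∞, 87]
  [-∞, 3, ∞]
D(2):
  [∞, 63, 63]
  [50, ∞, 87]
  [3, 3, ∞]
D(3):
  [∞, 63, 63]
  [50, ∞, 87]
  [3, 3, ∞]
Answer: W* = [[∞, 63, 63], [50, ∞, 87], [3, 3, ∞]]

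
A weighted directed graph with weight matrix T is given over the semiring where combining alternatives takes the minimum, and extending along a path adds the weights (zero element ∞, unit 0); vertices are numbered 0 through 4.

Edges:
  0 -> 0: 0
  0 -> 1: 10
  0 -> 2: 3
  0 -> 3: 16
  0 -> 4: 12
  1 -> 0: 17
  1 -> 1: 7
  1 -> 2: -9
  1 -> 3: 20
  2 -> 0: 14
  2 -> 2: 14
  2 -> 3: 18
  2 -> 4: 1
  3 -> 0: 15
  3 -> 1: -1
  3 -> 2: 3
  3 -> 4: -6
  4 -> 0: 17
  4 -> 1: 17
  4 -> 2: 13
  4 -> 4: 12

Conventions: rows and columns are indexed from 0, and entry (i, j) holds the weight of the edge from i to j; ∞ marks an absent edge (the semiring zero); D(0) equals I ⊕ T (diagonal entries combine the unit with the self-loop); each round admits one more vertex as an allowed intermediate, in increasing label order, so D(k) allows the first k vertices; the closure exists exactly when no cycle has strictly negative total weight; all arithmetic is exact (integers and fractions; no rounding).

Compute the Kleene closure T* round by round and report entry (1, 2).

D(0):
  [0, 10, 3, 16, 12]
  [17, 0, -9, 20, ∞]
  [14, ∞, 0, 18, 1]
  [15, -1, 3, 0, -6]
  [17, 17, 13, ∞, 0]
D(1):
  [0, 10, 3, 16, 12]
  [17, 0, -9, 20, 29]
  [14, 24, 0, 18, 1]
  [15, -1, 3, 0, -6]
  [17, 17, 13, 33, 0]
D(2):
  [0, 10, 1, 16, 12]
  [17, 0, -9, 20, 29]
  [14, 24, 0, 18, 1]
  [15, -1, -10, 0, -6]
  [17, 17, 8, 33, 0]
D(3):
  [0, 10, 1, 16, 2]
  [5, 0, -9, 9, -8]
  [14, 24, 0, 18, 1]
  [4, -1, -10, 0, -9]
  [17, 17, 8, 26, 0]
D(4):
  [0, 10, 1, 16, 2]
  [5, 0, -9, 9, -8]
  [14, 17, 0, 18, 1]
  [4, -1, -10, 0, -9]
  [17, 17, 8, 26, 0]
D(5):
  [0, 10, 1, 16, 2]
  [5, 0, -9, 9, -8]
  [14, 17, 0, 18, 1]
  [4, -1, -10, 0, -9]
  [17, 17, 8, 26, 0]
Answer: T*[1][2] = -9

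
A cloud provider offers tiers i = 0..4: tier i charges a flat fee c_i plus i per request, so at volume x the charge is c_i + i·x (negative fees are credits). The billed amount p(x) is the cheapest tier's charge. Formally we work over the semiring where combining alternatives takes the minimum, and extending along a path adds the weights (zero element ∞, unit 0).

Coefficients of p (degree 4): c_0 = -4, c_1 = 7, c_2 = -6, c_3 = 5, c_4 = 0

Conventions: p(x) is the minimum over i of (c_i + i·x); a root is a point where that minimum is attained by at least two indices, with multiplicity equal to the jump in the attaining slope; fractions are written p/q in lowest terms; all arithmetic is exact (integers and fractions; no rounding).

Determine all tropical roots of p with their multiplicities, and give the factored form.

hull edge (i=0, c=-4) to (i=2, c=-6): slope -1, span 2
hull edge (i=2, c=-6) to (i=4, c=0): slope 3, span 2
Factored form: p(x) = 0 ⊗ (x ⊕ (-3)) ⊗ (x ⊕ (-3)) ⊗ (x ⊕ 1) ⊗ (x ⊕ 1)
Answer: roots = -3 (mult 2), 1 (mult 2)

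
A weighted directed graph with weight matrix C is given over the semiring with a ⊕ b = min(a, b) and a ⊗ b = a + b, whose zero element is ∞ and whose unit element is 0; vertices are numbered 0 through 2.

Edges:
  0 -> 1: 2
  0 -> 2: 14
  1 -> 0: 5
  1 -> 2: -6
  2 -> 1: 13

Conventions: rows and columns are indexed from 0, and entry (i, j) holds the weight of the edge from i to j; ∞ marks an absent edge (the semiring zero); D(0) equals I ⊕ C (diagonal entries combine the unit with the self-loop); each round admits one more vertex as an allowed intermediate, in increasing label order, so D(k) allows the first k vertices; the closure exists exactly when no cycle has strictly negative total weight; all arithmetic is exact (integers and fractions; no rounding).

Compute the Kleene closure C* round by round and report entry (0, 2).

D(0):
  [0, 2, 14]
  [5, 0, -6]
  [∞, 13, 0]
D(1):
  [0, 2, 14]
  [5, 0, -6]
  [∞, 13, 0]
D(2):
  [0, 2, -4]
  [5, 0, -6]
  [18, 13, 0]
D(3):
  [0, 2, -4]
  [5, 0, -6]
  [18, 13, 0]
Answer: C*[0][2] = -4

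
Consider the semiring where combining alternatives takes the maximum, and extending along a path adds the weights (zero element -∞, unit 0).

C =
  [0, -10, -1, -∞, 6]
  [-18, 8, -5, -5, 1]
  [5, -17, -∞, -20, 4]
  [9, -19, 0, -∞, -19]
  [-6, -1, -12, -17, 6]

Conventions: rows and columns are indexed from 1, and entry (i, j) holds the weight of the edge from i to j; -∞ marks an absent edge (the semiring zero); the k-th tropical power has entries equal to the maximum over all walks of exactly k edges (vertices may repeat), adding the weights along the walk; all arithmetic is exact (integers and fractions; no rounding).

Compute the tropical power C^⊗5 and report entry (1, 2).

C^⊗2:
  [4, 5, -1, -11, 12]
  [4, 16, 3, 3, 9]
  [5, 3, 4, -13, 11]
  [9, -1, 8, -20, 15]
  [0, 7, -6, -6, 12]
C^⊗3:
  [6, 13, 3, 0, 18]
  [12, 24, 11, 11, 17]
  [9, 11, 4, -2, 17]
  [13, 14, 8, -2, 21]
  [6, 15, 2, 2, 18]
C^⊗4:
  [12, 21, 8, 8, 24]
  [20, 32, 19, 19, 25]
  [11, 19, 8, 6, 23]
  [15, 22, 12, 9, 27]
  [12, 23, 10, 10, 24]
C^⊗5:
  [18, 29, 16, 16, 30]
  [28, 40, 27, 27, 33]
  [17, 27, 14, 14, 29]
  [21, 30, 17, 17, 33]
  [19, 31, 18, 18, 30]
Key observation: the optimum is the walk 1->5->2->2->2->2, with weight 6 + (-1) + 8 + 8 + 8 = 29.
Optimal value attained by: walk 1->5->2->2->2->2.
Answer: (C^⊗5)[1][2] = 29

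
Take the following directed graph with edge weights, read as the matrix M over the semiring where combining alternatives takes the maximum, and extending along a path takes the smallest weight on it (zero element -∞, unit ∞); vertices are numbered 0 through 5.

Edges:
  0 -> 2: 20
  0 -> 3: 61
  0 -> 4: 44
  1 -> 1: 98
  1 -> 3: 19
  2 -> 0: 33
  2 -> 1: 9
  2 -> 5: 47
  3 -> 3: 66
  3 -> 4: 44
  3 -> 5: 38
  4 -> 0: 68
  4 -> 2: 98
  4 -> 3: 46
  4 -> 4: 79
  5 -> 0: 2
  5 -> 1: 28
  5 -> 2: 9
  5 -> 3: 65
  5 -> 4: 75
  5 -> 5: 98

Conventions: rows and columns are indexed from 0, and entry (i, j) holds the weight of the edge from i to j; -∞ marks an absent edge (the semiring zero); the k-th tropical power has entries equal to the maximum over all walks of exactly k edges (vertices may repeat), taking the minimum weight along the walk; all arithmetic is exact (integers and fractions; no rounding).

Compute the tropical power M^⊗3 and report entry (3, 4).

M^⊗2:
  [44, 9, 44, 61, 44, 38]
  [-∞, 98, -∞, 19, 19, 19]
  [2, 28, 20, 47, 47, 47]
  [44, 28, 44, 66, 44, 38]
  [68, 9, 79, 61, 79, 47]
  [68, 28, 75, 65, 75, 98]
M^⊗3:
  [44, 28, 44, 61, 44, 44]
  [19, 98, 19, 19, 19, 19]
  [47, 28, 47, 47, 47, 47]
  [44, 28, 44, 66, 44, 44]
  [68, 28, 79, 61, 79, 47]
  [68, 28, 75, 65, 75, 98]
Key observation: the optimum is the walk 3->3->3->4, with weight 66 min 66 min 44 = 44.
Optimal value attained by: walk 3->3->3->4.
Answer: (M^⊗3)[3][4] = 44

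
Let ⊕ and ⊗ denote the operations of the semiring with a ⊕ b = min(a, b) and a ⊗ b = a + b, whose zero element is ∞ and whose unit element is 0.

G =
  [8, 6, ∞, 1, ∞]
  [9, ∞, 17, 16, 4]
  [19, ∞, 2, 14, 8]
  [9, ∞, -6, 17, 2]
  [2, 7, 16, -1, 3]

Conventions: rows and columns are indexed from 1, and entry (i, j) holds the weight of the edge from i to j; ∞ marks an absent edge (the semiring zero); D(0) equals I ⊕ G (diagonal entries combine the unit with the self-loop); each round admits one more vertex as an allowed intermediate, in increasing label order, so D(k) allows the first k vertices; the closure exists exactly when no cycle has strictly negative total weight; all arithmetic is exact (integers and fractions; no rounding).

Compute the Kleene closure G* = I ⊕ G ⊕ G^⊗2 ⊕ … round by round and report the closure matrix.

D(0):
  [0, 6, ∞, 1, ∞]
  [9, 0, 17, 16, 4]
  [19, ∞, 0, 14, 8]
  [9, ∞, -6, 0, 2]
  [2, 7, 16, -1, 0]
D(1):
  [0, 6, ∞, 1, ∞]
  [9, 0, 17, 10, 4]
  [19, 25, 0, 14, 8]
  [9, 15, -6, 0, 2]
  [2, 7, 16, -1, 0]
D(2):
  [0, 6, 23, 1, 10]
  [9, 0, 17, 10, 4]
  [19, 25, 0, 14, 8]
  [9, 15, -6, 0, 2]
  [2, 7, 16, -1, 0]
D(3):
  [0, 6, 23, 1, 10]
  [9, 0, 17, 10, 4]
  [19, 25, 0, 14, 8]
  [9, 15, -6, 0, 2]
  [2, 7, 16, -1, 0]
D(4):
  [0, 6, -5, 1, 3]
  [9, 0, 4, 10, 4]
  [19, 25, 0, 14, 8]
  [9, 15, -6, 0, 2]
  [2, 7, -7, -1, 0]
D(5):
  [0, 6, -5, 1, 3]
  [6, 0, -3, 3, 4]
  [10, 15, 0, 7, 8]
  [4, 9, -6, 0, 2]
  [2, 7, -7, -1, 0]
Answer: G* = [[0, 6, -5, 1, 3], [6, 0, -3, 3, 4], [10, 15, 0, 7, 8], [4, 9, -6, 0, 2], [2, 7, -7, -1, 0]]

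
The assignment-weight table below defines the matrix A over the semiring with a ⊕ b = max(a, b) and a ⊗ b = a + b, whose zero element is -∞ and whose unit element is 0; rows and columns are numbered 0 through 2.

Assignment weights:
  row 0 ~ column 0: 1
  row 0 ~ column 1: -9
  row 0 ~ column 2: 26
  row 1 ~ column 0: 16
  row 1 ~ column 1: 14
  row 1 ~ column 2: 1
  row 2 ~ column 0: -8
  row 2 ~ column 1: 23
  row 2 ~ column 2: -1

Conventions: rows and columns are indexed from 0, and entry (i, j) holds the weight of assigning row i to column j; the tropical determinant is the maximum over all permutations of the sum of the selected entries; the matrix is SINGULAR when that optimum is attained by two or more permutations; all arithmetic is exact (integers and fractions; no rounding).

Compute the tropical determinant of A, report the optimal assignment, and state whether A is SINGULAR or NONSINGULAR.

σ = (0, 1, 2): 1 + 14 + (-1) = 14
σ = (0, 2, 1): 1 + 1 + 23 = 25
σ = (1, 0, 2): (-9) + 16 + (-1) = 6
σ = (1, 2, 0): (-9) + 1 + (-8) = -16
σ = (2, 0, 1): 26 + 16 + 23 = 65
σ = (2, 1, 0): 26 + 14 + (-8) = 32
Optimal value attained by: σ = (2, 0, 1).
Answer: det⊕(A) = 65; verdict: NONSINGULAR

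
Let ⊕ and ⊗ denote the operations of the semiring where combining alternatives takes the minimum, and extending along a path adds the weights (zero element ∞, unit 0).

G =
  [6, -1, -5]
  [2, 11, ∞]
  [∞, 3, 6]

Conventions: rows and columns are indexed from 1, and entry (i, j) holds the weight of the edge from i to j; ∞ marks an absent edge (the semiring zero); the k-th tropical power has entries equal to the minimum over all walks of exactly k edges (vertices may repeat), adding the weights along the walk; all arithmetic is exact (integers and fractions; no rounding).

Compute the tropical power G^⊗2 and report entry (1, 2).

G^⊗2:
  [1, -2, 1]
  [8, 1, -3]
  [5, 9, 12]
Key observation: the optimum is the walk 1->3->2, with weight (-5) + 3 = -2.
Optimal value attained by: walk 1->3->2.
Answer: (G^⊗2)[1][2] = -2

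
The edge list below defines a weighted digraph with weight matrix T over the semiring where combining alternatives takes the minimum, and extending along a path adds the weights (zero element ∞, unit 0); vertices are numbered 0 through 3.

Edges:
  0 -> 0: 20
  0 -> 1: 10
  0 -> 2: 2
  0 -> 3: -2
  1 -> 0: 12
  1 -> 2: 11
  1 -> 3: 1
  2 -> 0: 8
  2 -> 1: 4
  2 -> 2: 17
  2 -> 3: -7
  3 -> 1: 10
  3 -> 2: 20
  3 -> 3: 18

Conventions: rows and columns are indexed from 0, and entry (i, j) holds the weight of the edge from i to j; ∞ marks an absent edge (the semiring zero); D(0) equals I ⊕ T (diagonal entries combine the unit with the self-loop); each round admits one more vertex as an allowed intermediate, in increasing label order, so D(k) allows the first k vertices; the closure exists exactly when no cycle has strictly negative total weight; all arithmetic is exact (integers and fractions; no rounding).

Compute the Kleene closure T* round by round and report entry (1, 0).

D(0):
  [0, 10, 2, -2]
  [12, 0, 11, 1]
  [8, 4, 0, -7]
  [∞, 10, 20, 0]
D(1):
  [0, 10, 2, -2]
  [12, 0, 11, 1]
  [8, 4, 0, -7]
  [∞, 10, 20, 0]
D(2):
  [0, 10, 2, -2]
  [12, 0, 11, 1]
  [8, 4, 0, -7]
  [22, 10, 20, 0]
D(3):
  [0, 6, 2, -5]
  [12, 0, 11, 1]
  [8, 4, 0, -7]
  [22, 10, 20, 0]
D(4):
  [0, 5, 2, -5]
  [12, 0, 11, 1]
  [8, 3, 0, -7]
  [22, 10, 20, 0]
Answer: T*[1][0] = 12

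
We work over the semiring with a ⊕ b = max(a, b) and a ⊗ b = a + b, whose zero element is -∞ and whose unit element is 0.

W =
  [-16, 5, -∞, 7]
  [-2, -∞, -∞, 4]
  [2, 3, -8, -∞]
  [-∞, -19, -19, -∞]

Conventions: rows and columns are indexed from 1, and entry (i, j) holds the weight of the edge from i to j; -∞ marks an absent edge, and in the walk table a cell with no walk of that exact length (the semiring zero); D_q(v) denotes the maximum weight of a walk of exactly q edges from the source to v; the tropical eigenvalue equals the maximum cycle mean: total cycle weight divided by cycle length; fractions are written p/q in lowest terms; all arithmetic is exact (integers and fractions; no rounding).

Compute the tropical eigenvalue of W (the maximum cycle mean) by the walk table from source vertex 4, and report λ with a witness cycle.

q=0: [-∞, -∞, -∞, 0]
q=1: [-∞, -19, -19, -∞]
q=2: [-17, -16, -27, -15]
q=3: [-18, -12, -34, -10]
q=4: [-14, -13, -29, -8]
Optimal cycle mean attained by: cycle 1->2->1, total 5 + (-2), length 2.
Answer: λ = 3/2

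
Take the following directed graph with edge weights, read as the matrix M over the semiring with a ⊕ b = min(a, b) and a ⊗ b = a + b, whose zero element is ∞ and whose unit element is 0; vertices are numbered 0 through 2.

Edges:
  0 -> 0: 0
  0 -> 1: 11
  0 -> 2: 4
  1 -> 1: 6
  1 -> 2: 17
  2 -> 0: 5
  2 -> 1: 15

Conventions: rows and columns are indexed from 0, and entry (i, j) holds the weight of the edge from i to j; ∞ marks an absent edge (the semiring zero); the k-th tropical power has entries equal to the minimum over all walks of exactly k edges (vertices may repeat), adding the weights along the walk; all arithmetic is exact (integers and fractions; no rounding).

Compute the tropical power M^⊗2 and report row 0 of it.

M^⊗2:
  [0, 11, 4]
  [22, 12, 23]
  [5, 16, 9]
Answer: row 0 of M^⊗2 = [0, 11, 4]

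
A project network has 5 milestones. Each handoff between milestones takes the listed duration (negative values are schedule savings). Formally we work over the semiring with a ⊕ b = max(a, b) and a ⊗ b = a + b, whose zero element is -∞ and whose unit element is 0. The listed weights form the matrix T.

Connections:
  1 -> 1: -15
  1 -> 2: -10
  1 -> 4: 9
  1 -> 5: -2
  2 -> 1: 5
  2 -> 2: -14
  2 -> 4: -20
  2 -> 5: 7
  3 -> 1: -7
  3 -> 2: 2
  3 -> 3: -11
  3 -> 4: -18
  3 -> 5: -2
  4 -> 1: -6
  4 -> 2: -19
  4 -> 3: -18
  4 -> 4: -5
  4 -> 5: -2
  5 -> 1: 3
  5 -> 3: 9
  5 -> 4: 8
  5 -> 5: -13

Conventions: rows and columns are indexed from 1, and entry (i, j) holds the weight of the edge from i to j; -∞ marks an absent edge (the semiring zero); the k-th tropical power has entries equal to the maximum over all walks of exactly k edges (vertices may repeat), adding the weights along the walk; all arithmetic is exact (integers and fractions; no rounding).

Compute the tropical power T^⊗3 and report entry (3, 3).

T^⊗2:
  [3, -10, 7, 6, 7]
  [10, -5, 16, 15, 3]
  [7, -9, 7, 6, 9]
  [1, -16, 7, 6, -7]
  [2, 11, -2, 12, 7]
T^⊗3:
  [10, 9, 16, 15, 5]
  [9, 18, 12, 19, 14]
  [12, 9, 18, 17, 5]
  [0, 9, 2, 10, 5]
  [16, 0, 16, 15, 18]
Key observation: the optimum is the walk 3->2->5->3, with weight 2 + 7 + 9 = 18.
Optimal value attained by: walk 3->2->5->3.
Answer: (T^⊗3)[3][3] = 18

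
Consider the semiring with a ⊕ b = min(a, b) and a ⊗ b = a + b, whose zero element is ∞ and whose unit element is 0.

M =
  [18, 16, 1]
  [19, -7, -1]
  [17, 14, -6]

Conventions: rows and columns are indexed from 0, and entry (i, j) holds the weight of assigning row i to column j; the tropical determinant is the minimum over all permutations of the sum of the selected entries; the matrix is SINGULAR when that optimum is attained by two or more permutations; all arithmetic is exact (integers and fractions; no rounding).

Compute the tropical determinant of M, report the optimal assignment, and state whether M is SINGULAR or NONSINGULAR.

σ = (0, 1, 2): 18 + (-7) + (-6) = 5
σ = (0, 2, 1): 18 + (-1) + 14 = 31
σ = (1, 0, 2): 16 + 19 + (-6) = 29
σ = (1, 2, 0): 16 + (-1) + 17 = 32
σ = (2, 0, 1): 1 + 19 + 14 = 34
σ = (2, 1, 0): 1 + (-7) + 17 = 11
Optimal value attained by: σ = (0, 1, 2).
Answer: det⊕(M) = 5; verdict: NONSINGULAR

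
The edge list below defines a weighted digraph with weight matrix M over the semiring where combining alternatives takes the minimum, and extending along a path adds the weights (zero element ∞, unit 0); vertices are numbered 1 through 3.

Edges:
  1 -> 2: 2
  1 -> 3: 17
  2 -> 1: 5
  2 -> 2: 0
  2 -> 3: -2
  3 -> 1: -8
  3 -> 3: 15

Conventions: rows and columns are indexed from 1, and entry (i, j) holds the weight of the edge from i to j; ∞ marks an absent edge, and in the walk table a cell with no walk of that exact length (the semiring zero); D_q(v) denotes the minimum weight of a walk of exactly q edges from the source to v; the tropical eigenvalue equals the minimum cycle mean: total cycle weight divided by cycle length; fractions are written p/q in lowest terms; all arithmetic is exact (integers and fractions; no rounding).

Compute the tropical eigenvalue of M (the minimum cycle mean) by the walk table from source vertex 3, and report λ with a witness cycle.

q=0: [∞, ∞, 0]
q=1: [-8, ∞, 15]
q=2: [7, -6, 9]
q=3: [-1, -6, -8]
Optimal cycle mean attained by: cycle 1->2->3->1, total 2 + (-2) + (-8), length 3.
Answer: λ = -8/3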